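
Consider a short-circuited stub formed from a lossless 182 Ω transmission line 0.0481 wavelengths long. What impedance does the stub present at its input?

Z_in ≈ +j56.7 Ω

βl = 2π × 0.0481 = 17.3°
tan(βl) = 0.312
For a short-circuited stub, Z_in = jZ_0·tan(βl)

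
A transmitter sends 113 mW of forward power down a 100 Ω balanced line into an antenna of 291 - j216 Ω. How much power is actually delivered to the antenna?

|Γ| = |(191 − j216)/(391 − j216)| = 0.645
|Γ|² = 0.417
P_refl = |Γ|²·P_inc = 47.1 mW, P_del = (1 − |Γ|²)·P_inc = 65.9 mW

P_delivered ≈ 65.9 mW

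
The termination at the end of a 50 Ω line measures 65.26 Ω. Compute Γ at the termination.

Γ = 0.132

Γ = (Z_L − Z_0)/(Z_L + Z_0) = (65.26 − 50)/(65.26 + 50) = 15.26/115.3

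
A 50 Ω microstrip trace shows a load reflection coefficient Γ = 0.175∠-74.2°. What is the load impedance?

Z_L = Z_0·(1 + Γ)/(1 − Γ) = 50·(1.05 − j0.168)/(0.952 + j0.168)

Z_L ≈ 51.8 − j18 Ω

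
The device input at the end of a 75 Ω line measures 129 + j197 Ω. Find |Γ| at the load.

|Γ| ≈ 0.72

Γ = (Z_L − Z_0)/(Z_L + Z_0) = (54 + j197)/(204 + j197)
|Γ| = 204/284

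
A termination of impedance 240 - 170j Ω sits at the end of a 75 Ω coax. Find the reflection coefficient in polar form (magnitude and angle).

Γ ≈ 0.662 ∠ -17.5°

Γ = (Z_L − Z_0)/(Z_L + Z_0) = (165 − j170)/(315 − j170)
|Γ| = 237/358 = 0.662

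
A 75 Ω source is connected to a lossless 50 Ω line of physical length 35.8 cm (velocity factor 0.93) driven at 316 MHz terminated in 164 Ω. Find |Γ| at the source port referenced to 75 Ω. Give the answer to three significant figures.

λ = v/f = 0.93·c / 316 MHz = 0.883 m
βl = 2π·l/λ = 2π × 0.405 = 146°
tan(βl) = -0.675
Z_in = Z_0·(Z_L + jZ_0·tanβl)/(Z_0 + jZ_L·tanβl) = 40.4 + j55.8 Ω
Γ_s = (Z_in − Z_s)/(Z_in + Z_s) = (-34.6 + j55.8)/(115 + j55.8), |Γ_s| = 0.512

|Γ| ≈ 0.512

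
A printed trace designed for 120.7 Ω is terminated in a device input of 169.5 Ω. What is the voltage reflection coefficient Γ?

Γ = (Z_L − Z_0)/(Z_L + Z_0) = (169.5 − 120.7)/(169.5 + 120.7) = 48.8/290.2

Γ = 0.168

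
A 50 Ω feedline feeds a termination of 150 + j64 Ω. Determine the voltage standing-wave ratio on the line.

VSWR ≈ 3.6

Γ = (Z_L − Z_0)/(Z_L + Z_0) = (100 + j64)/(200 + j64)
|Γ| = 119/210 = 0.565
VSWR = (1 + |Γ|)/(1 − |Γ|) = 1.57/0.435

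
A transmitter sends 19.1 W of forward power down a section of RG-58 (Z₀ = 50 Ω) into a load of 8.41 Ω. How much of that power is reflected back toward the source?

Γ = (8.41 − 50)/(8.41 + 50) = -0.712
|Γ|² = 0.507
P_refl = |Γ|²·P_inc = 9.68 W, P_del = (1 − |Γ|²)·P_inc = 9.42 W

P_reflected ≈ 9.68 W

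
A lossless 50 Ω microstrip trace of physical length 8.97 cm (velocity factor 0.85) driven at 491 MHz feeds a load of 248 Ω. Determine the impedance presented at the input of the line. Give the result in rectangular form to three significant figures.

Z_in ≈ 12.7 − j25 Ω

λ = v/f = 0.85·c / 491 MHz = 0.519 m
βl = 2π·l/λ = 2π × 0.173 = 62.2°
tan(βl) = tan(62.2°) = 1.89
Z_in = Z_0·(Z_L + jZ_0·tanβl)/(Z_0 + jZ_L·tanβl)
     = 50·(248 + j94.7)/(50 + j470)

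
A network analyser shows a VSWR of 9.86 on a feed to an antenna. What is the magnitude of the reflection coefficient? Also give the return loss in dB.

|Γ| ≈ 0.816; return loss ≈ 1.77 dB

|Γ| = (S − 1)/(S + 1) = (9.86 − 1)/(9.86 + 1) = 8.86/10.9
RL = −20·log₁₀|Γ| = −20·log₁₀(0.816)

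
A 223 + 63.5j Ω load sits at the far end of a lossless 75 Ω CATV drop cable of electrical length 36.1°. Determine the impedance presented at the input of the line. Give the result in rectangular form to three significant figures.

Z_in ≈ 70.5 − j90.4 Ω

tan(βl) = tan(36.1°) = 0.729
Z_in = Z_0·(Z_L + jZ_0·tanβl)/(Z_0 + jZ_L·tanβl)
     = 75·(223 + j118)/(28.7 + j163)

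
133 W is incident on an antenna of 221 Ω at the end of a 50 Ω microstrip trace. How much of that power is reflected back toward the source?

Γ = (221 − 50)/(221 + 50) = 0.631
|Γ|² = 0.398
P_refl = |Γ|²·P_inc = 53 W, P_del = (1 − |Γ|²)·P_inc = 80 W

P_reflected ≈ 53 W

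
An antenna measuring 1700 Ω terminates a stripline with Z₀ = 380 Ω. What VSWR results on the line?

VSWR ≈ 4.47

Γ = (1700 − 380)/(1700 + 380) = 0.635
VSWR = (1 + 0.635)/(1 − 0.635)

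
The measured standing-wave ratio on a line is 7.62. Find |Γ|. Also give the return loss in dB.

|Γ| ≈ 0.768; return loss ≈ 2.29 dB

|Γ| = (S − 1)/(S + 1) = (7.62 − 1)/(7.62 + 1) = 6.62/8.62
RL = −20·log₁₀|Γ| = −20·log₁₀(0.768)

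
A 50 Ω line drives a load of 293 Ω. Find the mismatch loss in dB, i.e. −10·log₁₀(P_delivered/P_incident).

mismatch loss ≈ 3.03 dB

Γ = (293 − 50)/(293 + 50) = 0.708
|Γ|² = 0.502, so P_del/P_inc = 1 − |Γ|² = 0.498
ML = −10·log₁₀(1 − |Γ|²)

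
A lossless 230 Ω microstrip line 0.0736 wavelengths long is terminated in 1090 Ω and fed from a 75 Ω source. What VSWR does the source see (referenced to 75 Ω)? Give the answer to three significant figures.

βl = 2π × 0.0736 = 26.5°
tan(βl) = 0.498
Z_in = Z_0·(Z_L + jZ_0·tanβl)/(Z_0 + jZ_L·tanβl) = 207 − j374 Ω
Γ_s = (Z_in − Z_s)/(Z_in + Z_s) = (132 − j374)/(282 − j374), |Γ_s| = 0.847
VSWR = (1 + |Γ_s|)/(1 − |Γ_s|)

VSWR ≈ 12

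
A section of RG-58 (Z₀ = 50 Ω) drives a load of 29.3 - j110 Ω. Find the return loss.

RL ≈ 1.67 dB

Γ = (-20.7 − j110)/(79.3 − j110), |Γ| = 0.825
RL = −20·log₁₀|Γ| = −20·log₁₀(0.825)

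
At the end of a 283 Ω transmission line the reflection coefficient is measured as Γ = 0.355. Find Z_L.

Z_L = Z_0·(1 + Γ)/(1 − Γ) = 283·(1.35)/(0.645)

Z_L ≈ 595 Ω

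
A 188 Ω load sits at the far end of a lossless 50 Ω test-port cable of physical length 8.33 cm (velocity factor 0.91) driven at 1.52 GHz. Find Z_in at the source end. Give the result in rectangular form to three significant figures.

λ = v/f = 0.91·c / 1.52 GHz = 0.18 m
βl = 2π·l/λ = 2π × 0.464 = 167°
tan(βl) = tan(167°) = -0.231
Z_in = Z_0·(Z_L + jZ_0·tanβl)/(Z_0 + jZ_L·tanβl)
     = 50·(188 − j11.6)/(50 − j43.5)

Z_in ≈ 113 + j86.5 Ω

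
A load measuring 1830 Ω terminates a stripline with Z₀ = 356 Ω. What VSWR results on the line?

VSWR ≈ 5.14

For a purely resistive load, VSWR = R_L/Z_0 or Z_0/R_L (whichever > 1) = 1830/356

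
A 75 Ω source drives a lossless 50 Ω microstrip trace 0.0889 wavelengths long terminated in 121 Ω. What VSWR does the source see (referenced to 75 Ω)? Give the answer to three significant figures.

VSWR ≈ 2.26

βl = 2π × 0.0889 = 32°
tan(βl) = 0.625
Z_in = Z_0·(Z_L + jZ_0·tanβl)/(Z_0 + jZ_L·tanβl) = 51.2 − j46.2 Ω
Γ_s = (Z_in − Z_s)/(Z_in + Z_s) = (-23.8 − j46.2)/(126 − j46.2), |Γ_s| = 0.387
VSWR = (1 + |Γ_s|)/(1 − |Γ_s|)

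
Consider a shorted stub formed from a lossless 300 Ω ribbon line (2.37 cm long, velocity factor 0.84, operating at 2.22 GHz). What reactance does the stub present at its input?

X_in ≈ 1130 Ω (inductive)

λ = v/f = 0.84·c / 2.22 GHz = 0.114 m
βl = 2π·l/λ = 2π × 0.209 = 75.2°
tan(βl) = 3.77
For a shorted stub, Z_in = jZ_0·tan(βl)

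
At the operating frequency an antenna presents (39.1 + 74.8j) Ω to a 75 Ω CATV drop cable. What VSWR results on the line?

Γ = (Z_L − Z_0)/(Z_L + Z_0) = (-35.9 + j74.8)/(114.1 + j74.8)
|Γ| = 83/136 = 0.608
VSWR = (1 + |Γ|)/(1 − |Γ|) = 1.61/0.392

VSWR ≈ 4.1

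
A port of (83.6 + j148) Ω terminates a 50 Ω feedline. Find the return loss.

RL ≈ 2.37 dB

Γ = (33.6 + j148)/(133.6 + j148), |Γ| = 0.761
RL = −20·log₁₀|Γ| = −20·log₁₀(0.761)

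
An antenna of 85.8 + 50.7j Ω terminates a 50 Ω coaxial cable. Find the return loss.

RL ≈ 7.37 dB

Γ = (35.8 + j50.7)/(135.8 + j50.7), |Γ| = 0.428
RL = −20·log₁₀|Γ| = −20·log₁₀(0.428)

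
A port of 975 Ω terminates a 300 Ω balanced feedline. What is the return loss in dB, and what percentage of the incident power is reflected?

Γ = (975 − 300)/(975 + 300) = 0.529
RL = −20·log₁₀(0.529) = 5.52 dB
P_refl/P_inc = |Γ|² = 0.28

RL ≈ 5.52 dB; 28% of incident power reflected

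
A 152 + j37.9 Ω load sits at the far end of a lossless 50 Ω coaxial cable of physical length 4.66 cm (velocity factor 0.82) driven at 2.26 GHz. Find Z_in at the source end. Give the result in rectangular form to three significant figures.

Z_in ≈ 46.4 + j60 Ω

λ = v/f = 0.82·c / 2.26 GHz = 0.109 m
βl = 2π·l/λ = 2π × 0.428 = 154°
tan(βl) = tan(154°) = -0.485
Z_in = Z_0·(Z_L + jZ_0·tanβl)/(Z_0 + jZ_L·tanβl)
     = 50·(152 + j13.6)/(68.4 − j73.7)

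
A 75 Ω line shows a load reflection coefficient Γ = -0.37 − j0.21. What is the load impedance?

Z_L ≈ 32 − j16.4 Ω

Z_L = Z_0·(1 + Γ)/(1 − Γ) = 75·(0.63 − j0.21)/(1.37 + j0.21)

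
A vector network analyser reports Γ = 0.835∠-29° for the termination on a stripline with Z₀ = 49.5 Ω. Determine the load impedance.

Z_L ≈ 63.3 − j169 Ω

Z_L = Z_0·(1 + Γ)/(1 − Γ) = 49.5·(1.73 − j0.405)/(0.27 + j0.405)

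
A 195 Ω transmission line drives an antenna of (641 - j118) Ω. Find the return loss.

RL ≈ 5.25 dB

Γ = (446 − j118)/(836 − j118), |Γ| = 0.546
RL = −20·log₁₀|Γ| = −20·log₁₀(0.546)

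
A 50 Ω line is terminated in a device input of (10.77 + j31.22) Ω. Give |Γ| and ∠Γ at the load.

Γ ≈ 0.734 ∠ 114°

Γ = (Z_L − Z_0)/(Z_L + Z_0) = (-39.23 + j31.22)/(60.77 + j31.22)
|Γ| = 50.1/68.3 = 0.734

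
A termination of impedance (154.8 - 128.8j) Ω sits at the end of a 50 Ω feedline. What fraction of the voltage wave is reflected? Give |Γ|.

Γ = (Z_L − Z_0)/(Z_L + Z_0) = (104.8 − j128.8)/(204.8 − j128.8)
|Γ| = 166/242

|Γ| ≈ 0.686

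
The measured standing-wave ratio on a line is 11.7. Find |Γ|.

|Γ| = (S − 1)/(S + 1) = (11.7 − 1)/(11.7 + 1) = 10.7/12.7

|Γ| ≈ 0.843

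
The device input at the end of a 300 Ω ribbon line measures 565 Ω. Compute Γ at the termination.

Γ = 0.306

Γ = (Z_L − Z_0)/(Z_L + Z_0) = (565 − 300)/(565 + 300) = 265/865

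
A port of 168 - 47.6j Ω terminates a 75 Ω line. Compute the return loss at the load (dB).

RL ≈ 7.5 dB

Γ = (93 − j47.6)/(243 − j47.6), |Γ| = 0.422
RL = −20·log₁₀|Γ| = −20·log₁₀(0.422)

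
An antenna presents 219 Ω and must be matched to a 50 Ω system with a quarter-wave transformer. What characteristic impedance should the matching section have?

Z_qwt ≈ 105 Ω

Z_qwt = √(Z_0·R_L) = √(50 × 219) = √10950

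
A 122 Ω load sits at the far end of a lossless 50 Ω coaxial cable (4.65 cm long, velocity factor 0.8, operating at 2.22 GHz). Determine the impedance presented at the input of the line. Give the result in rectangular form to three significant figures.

λ = v/f = 0.8·c / 2.22 GHz = 0.108 m
βl = 2π·l/λ = 2π × 0.43 = 155°
tan(βl) = tan(155°) = -0.47
Z_in = Z_0·(Z_L + jZ_0·tanβl)/(Z_0 + jZ_L·tanβl)
     = 50·(122 − j23.5)/(50 − j57.3)

Z_in ≈ 64.4 + j50.3 Ω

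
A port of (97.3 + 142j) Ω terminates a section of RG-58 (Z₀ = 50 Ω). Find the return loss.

Γ = (47.3 + j142)/(147.3 + j142), |Γ| = 0.732
RL = −20·log₁₀|Γ| = −20·log₁₀(0.732)

RL ≈ 2.72 dB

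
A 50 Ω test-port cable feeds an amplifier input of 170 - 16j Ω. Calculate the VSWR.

VSWR ≈ 3.43

Γ = (Z_L − Z_0)/(Z_L + Z_0) = (120 − j16)/(220 − j16)
|Γ| = 121/221 = 0.549
VSWR = (1 + |Γ|)/(1 − |Γ|) = 1.55/0.451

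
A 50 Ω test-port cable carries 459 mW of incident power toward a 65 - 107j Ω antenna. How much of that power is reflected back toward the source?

P_reflected ≈ 217 mW

|Γ| = |(15 − j107)/(115 − j107)| = 0.688
|Γ|² = 0.473
P_refl = |Γ|²·P_inc = 217 mW, P_del = (1 − |Γ|²)·P_inc = 242 mW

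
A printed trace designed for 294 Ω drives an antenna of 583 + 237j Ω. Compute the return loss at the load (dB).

RL ≈ 7.71 dB

Γ = (289 + j237)/(877 + j237), |Γ| = 0.411
RL = −20·log₁₀|Γ| = −20·log₁₀(0.411)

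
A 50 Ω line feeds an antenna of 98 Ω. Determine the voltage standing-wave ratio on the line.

VSWR ≈ 1.96

For a purely resistive load, VSWR = R_L/Z_0 or Z_0/R_L (whichever > 1) = 98/50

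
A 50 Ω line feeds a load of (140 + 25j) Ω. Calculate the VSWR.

VSWR ≈ 2.9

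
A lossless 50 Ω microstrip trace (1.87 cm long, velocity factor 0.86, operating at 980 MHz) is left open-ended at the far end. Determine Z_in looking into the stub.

λ = v/f = 0.86·c / 980 MHz = 0.263 m
βl = 2π·l/λ = 2π × 0.071 = 25.6°
tan(βl) = 0.479
For an open-ended stub, Z_in = −jZ_0·cot(βl) = −jZ_0/tan(βl)

Z_in ≈ −j104 Ω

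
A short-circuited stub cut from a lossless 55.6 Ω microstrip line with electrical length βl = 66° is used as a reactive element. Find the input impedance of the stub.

Z_in ≈ +j125 Ω

tan(βl) = 2.25
For a short-circuited stub, Z_in = jZ_0·tan(βl)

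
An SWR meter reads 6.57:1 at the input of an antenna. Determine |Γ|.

|Γ| = (S − 1)/(S + 1) = (6.57 − 1)/(6.57 + 1) = 5.57/7.57

|Γ| ≈ 0.736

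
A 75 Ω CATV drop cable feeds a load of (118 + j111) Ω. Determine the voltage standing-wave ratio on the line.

Γ = (Z_L − Z_0)/(Z_L + Z_0) = (43 + j111)/(193 + j111)
|Γ| = 119/223 = 0.535
VSWR = (1 + |Γ|)/(1 − |Γ|) = 1.53/0.465

VSWR ≈ 3.3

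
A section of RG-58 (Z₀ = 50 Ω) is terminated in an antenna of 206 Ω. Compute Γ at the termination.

Γ = (Z_L − Z_0)/(Z_L + Z_0) = (206 − 50)/(206 + 50) = 156/256

Γ = 0.609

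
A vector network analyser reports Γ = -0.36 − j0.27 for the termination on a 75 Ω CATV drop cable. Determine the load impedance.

Z_L ≈ 31.1 − j21.1 Ω

Z_L = Z_0·(1 + Γ)/(1 − Γ) = 75·(0.64 − j0.27)/(1.36 + j0.27)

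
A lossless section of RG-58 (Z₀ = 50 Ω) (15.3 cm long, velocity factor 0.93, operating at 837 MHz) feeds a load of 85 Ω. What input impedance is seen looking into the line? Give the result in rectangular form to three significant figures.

λ = v/f = 0.93·c / 837 MHz = 0.333 m
βl = 2π·l/λ = 2π × 0.459 = 165°
tan(βl) = tan(165°) = -0.263
Z_in = Z_0·(Z_L + jZ_0·tanβl)/(Z_0 + jZ_L·tanβl)
     = 50·(85 − j13.2)/(50 − j22.4)

Z_in ≈ 75.7 + j20.7 Ω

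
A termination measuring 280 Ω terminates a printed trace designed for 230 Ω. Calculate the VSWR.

VSWR ≈ 1.22

Γ = (280 − 230)/(280 + 230) = 0.098
VSWR = (1 + 0.098)/(1 − 0.098)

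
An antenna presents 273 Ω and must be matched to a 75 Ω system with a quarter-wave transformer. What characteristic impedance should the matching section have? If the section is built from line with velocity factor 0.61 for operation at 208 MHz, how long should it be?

Z_qwt = √(Z_0·R_L) = √(75 × 273) = √20480
λ = 0.61·c/f = 0.88 m, so l = λ/4 = 0.22 m

Z_qwt ≈ 143 Ω; length ≈ 22 cm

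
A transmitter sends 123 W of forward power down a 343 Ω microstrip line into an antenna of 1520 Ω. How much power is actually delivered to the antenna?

P_delivered ≈ 73.9 W

Γ = (1520 − 343)/(1520 + 343) = 0.632
|Γ|² = 0.399
P_refl = |Γ|²·P_inc = 49.1 W, P_del = (1 − |Γ|²)·P_inc = 73.9 W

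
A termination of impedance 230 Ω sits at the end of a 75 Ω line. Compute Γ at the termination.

Γ = (Z_L − Z_0)/(Z_L + Z_0) = (230 − 75)/(230 + 75) = 155/305

Γ = 0.508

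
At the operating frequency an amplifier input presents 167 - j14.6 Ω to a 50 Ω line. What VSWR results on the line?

Γ = (Z_L − Z_0)/(Z_L + Z_0) = (117 − j14.6)/(217 − j14.6)
|Γ| = 118/217 = 0.542
VSWR = (1 + |Γ|)/(1 − |Γ|) = 1.54/0.458

VSWR ≈ 3.37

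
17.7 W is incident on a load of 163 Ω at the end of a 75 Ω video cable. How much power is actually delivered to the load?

Γ = (163 − 75)/(163 + 75) = 0.37
|Γ|² = 0.137
P_refl = |Γ|²·P_inc = 2.42 W, P_del = (1 − |Γ|²)·P_inc = 15.3 W

P_delivered ≈ 15.3 W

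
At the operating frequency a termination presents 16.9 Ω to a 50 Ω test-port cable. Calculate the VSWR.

VSWR ≈ 2.96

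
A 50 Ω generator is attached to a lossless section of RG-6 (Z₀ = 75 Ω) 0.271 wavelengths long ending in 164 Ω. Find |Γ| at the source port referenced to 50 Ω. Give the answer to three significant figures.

|Γ| ≈ 0.201

βl = 2π × 0.271 = 97.6°
tan(βl) = -7.53
Z_in = Z_0·(Z_L + jZ_0·tanβl)/(Z_0 + jZ_L·tanβl) = 34.8 + j7.84 Ω
Γ_s = (Z_in − Z_s)/(Z_in + Z_s) = (-15.2 + j7.84)/(84.8 + j7.84), |Γ_s| = 0.201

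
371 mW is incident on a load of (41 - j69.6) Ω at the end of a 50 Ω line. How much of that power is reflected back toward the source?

P_reflected ≈ 139 mW

|Γ| = |(-9 − j69.6)/(91 − j69.6)| = 0.613
|Γ|² = 0.375
P_refl = |Γ|²·P_inc = 139 mW, P_del = (1 − |Γ|²)·P_inc = 232 mW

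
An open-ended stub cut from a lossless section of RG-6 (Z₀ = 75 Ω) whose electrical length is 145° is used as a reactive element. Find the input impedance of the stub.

Z_in ≈ +j107 Ω

tan(βl) = -0.7
For an open-ended stub, Z_in = −jZ_0·cot(βl) = −jZ_0/tan(βl)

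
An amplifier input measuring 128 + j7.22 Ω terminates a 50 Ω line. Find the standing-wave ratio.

Γ = (Z_L − Z_0)/(Z_L + Z_0) = (78 + j7.22)/(178 + j7.22)
|Γ| = 78.3/178 = 0.44
VSWR = (1 + |Γ|)/(1 − |Γ|) = 1.44/0.56

VSWR ≈ 2.57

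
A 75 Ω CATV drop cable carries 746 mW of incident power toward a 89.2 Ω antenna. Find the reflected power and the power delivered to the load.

P_reflected ≈ 5.58 mW; P_delivered ≈ 740 mW

Γ = (89.2 − 75)/(89.2 + 75) = 0.0865
|Γ|² = 0.00748
P_refl = |Γ|²·P_inc = 5.58 mW, P_del = (1 − |Γ|²)·P_inc = 740 mW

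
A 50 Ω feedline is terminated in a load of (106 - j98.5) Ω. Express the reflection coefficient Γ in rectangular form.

Γ ≈ 0.542 − j0.289

Γ = (Z_L − Z_0)/(Z_L + Z_0) = (56 − j98.5)/(156 − j98.5)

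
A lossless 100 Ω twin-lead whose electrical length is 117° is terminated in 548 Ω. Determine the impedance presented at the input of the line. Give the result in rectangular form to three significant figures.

Z_in ≈ 22.8 + j48.8 Ω

tan(βl) = tan(117°) = -1.96
Z_in = Z_0·(Z_L + jZ_0·tanβl)/(Z_0 + jZ_L·tanβl)
     = 100·(548 − j196)/(100 − j1080)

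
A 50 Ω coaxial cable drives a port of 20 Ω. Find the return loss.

Γ = (20 − 50)/(20 + 50) = -0.429
RL = −20·log₁₀|Γ| = −20·log₁₀(0.429)

RL ≈ 7.36 dB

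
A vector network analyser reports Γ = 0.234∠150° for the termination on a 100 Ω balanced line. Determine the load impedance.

Z_L ≈ 64.7 + j16 Ω

Z_L = Z_0·(1 + Γ)/(1 − Γ) = 100·(0.797 + j0.117)/(1.2 − j0.117)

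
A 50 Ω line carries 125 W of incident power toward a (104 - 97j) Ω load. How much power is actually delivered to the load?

|Γ| = |(54 − j97)/(154 − j97)| = 0.61
|Γ|² = 0.372
P_refl = |Γ|²·P_inc = 46.5 W, P_del = (1 − |Γ|²)·P_inc = 78.5 W

P_delivered ≈ 78.5 W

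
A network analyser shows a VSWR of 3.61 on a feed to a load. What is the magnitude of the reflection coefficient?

|Γ| = (S − 1)/(S + 1) = (3.61 − 1)/(3.61 + 1) = 2.61/4.61

|Γ| ≈ 0.566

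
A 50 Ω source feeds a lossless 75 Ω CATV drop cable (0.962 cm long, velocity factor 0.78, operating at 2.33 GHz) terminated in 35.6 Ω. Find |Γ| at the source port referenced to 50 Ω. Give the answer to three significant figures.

λ = v/f = 0.78·c / 2.33 GHz = 0.1 m
βl = 2π·l/λ = 2π × 0.0958 = 34.5°
tan(βl) = 0.687
Z_in = Z_0·(Z_L + jZ_0·tanβl)/(Z_0 + jZ_L·tanβl) = 47.4 + j36.1 Ω
Γ_s = (Z_in − Z_s)/(Z_in + Z_s) = (-2.64 + j36.1)/(97.4 + j36.1), |Γ_s| = 0.348

|Γ| ≈ 0.348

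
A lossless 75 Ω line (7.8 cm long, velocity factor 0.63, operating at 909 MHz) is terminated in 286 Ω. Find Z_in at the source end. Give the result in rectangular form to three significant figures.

Z_in ≈ 36.9 + j65.5 Ω

λ = v/f = 0.63·c / 909 MHz = 0.208 m
βl = 2π·l/λ = 2π × 0.375 = 135°
tan(βl) = tan(135°) = -0.998
Z_in = Z_0·(Z_L + jZ_0·tanβl)/(Z_0 + jZ_L·tanβl)
     = 75·(286 − j74.9)/(75 − j285)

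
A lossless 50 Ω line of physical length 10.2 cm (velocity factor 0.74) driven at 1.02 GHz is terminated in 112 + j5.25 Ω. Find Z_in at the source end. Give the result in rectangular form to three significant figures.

λ = v/f = 0.74·c / 1.02 GHz = 0.218 m
βl = 2π·l/λ = 2π × 0.469 = 169°
tan(βl) = tan(169°) = -0.2
Z_in = Z_0·(Z_L + jZ_0·tanβl)/(Z_0 + jZ_L·tanβl)
     = 50·(112 − j4.73)/(51 − j22.4)

Z_in ≈ 93.8 + j36.4 Ω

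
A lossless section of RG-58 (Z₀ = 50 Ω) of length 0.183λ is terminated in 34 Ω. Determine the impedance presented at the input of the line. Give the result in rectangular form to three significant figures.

Z_in ≈ 61.6 + j18.2 Ω

βl = 2π × 0.183 = 65.9°
tan(βl) = tan(65.9°) = 2.23
Z_in = Z_0·(Z_L + jZ_0·tanβl)/(Z_0 + jZ_L·tanβl)
     = 50·(34 + j112)/(50 + j75.9)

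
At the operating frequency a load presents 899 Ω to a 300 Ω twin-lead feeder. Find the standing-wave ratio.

VSWR ≈ 3

Γ = (899 − 300)/(899 + 300) = 0.5
VSWR = (1 + 0.5)/(1 − 0.5)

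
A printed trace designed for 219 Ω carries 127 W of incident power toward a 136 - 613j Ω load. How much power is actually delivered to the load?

P_delivered ≈ 30.2 W

|Γ| = |(-83 − j613)/(355 − j613)| = 0.873
|Γ|² = 0.763
P_refl = |Γ|²·P_inc = 96.8 W, P_del = (1 − |Γ|²)·P_inc = 30.2 W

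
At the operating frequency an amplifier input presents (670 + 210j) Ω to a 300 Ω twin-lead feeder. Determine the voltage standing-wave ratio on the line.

Γ = (Z_L − Z_0)/(Z_L + Z_0) = (370 + j210)/(970 + j210)
|Γ| = 425/992 = 0.429
VSWR = (1 + |Γ|)/(1 − |Γ|) = 1.43/0.571

VSWR ≈ 2.5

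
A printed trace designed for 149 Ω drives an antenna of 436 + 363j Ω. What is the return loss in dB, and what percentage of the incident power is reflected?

Γ = (287 + j363)/(585 + j363), |Γ| = 0.672
RL = −20·log₁₀(0.672) = 3.45 dB
P_refl/P_inc = |Γ|² = 0.452

RL ≈ 3.45 dB; 45.2% of incident power reflected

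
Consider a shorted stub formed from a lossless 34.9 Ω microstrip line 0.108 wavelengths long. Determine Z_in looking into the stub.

βl = 2π × 0.108 = 38.9°
tan(βl) = 0.806
For a shorted stub, Z_in = jZ_0·tan(βl)

Z_in ≈ +j28.1 Ω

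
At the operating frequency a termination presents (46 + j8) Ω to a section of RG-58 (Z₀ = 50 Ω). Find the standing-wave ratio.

VSWR ≈ 1.2

Γ = (Z_L − Z_0)/(Z_L + Z_0) = (-4 + j8)/(96 + j8)
|Γ| = 8.94/96.3 = 0.0928
VSWR = (1 + |Γ|)/(1 − |Γ|) = 1.09/0.907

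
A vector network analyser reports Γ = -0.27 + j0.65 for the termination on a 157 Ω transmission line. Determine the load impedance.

Z_L ≈ 38.9 + j100 Ω

Z_L = Z_0·(1 + Γ)/(1 − Γ) = 157·(0.73 + j0.65)/(1.27 − j0.65)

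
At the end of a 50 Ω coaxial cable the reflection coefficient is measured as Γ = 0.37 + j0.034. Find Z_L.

Z_L ≈ 108 + j8.54 Ω

Z_L = Z_0·(1 + Γ)/(1 − Γ) = 50·(1.37 + j0.034)/(0.63 − j0.034)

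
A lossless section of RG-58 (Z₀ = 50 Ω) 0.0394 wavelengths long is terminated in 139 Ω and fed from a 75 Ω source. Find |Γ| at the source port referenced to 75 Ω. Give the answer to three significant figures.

|Γ| ≈ 0.337

βl = 2π × 0.0394 = 14.2°
tan(βl) = 0.253
Z_in = Z_0·(Z_L + jZ_0·tanβl)/(Z_0 + jZ_L·tanβl) = 99 − j56.9 Ω
Γ_s = (Z_in − Z_s)/(Z_in + Z_s) = (24 − j56.9)/(174 − j56.9), |Γ_s| = 0.337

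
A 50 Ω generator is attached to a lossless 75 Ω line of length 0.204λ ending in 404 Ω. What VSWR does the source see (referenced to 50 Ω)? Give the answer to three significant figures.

βl = 2π × 0.204 = 73.4°
tan(βl) = 3.36
Z_in = Z_0·(Z_L + jZ_0·tanβl)/(Z_0 + jZ_L·tanβl) = 15.1 − j21.5 Ω
Γ_s = (Z_in − Z_s)/(Z_in + Z_s) = (-34.9 − j21.5)/(65.1 − j21.5), |Γ_s| = 0.598
VSWR = (1 + |Γ_s|)/(1 − |Γ_s|)

VSWR ≈ 3.97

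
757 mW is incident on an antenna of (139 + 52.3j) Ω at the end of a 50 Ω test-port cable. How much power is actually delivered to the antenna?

|Γ| = |(89 + j52.3)/(189 + j52.3)| = 0.526
|Γ|² = 0.277
P_refl = |Γ|²·P_inc = 210 mW, P_del = (1 − |Γ|²)·P_inc = 547 mW

P_delivered ≈ 547 mW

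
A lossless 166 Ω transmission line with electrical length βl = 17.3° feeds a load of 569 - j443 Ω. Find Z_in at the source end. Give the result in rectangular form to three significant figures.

Z_in ≈ 139 − j295 Ω

tan(βl) = tan(17.3°) = 0.311
Z_in = Z_0·(Z_L + jZ_0·tanβl)/(Z_0 + jZ_L·tanβl)
     = 166·(569 − j391)/(304 + j177)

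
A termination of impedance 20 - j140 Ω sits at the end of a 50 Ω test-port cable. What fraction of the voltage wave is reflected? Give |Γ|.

Γ = (Z_L − Z_0)/(Z_L + Z_0) = (-30 − j140)/(70 − j140)
|Γ| = 143/157

|Γ| ≈ 0.915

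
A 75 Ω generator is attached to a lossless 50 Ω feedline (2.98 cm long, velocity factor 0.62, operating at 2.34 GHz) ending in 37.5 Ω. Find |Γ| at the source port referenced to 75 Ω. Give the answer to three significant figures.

|Γ| ≈ 0.246

λ = v/f = 0.62·c / 2.34 GHz = 0.0795 m
βl = 2π·l/λ = 2π × 0.375 = 135°
tan(βl) = -1
Z_in = Z_0·(Z_L + jZ_0·tanβl)/(Z_0 + jZ_L·tanβl) = 48 − j14 Ω
Γ_s = (Z_in − Z_s)/(Z_in + Z_s) = (-27 − j14)/(123 − j14), |Γ_s| = 0.246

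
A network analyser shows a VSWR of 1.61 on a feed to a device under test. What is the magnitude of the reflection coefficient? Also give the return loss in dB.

|Γ| ≈ 0.234; return loss ≈ 12.6 dB

|Γ| = (S − 1)/(S + 1) = (1.61 − 1)/(1.61 + 1) = 0.61/2.61
RL = −20·log₁₀|Γ| = −20·log₁₀(0.234)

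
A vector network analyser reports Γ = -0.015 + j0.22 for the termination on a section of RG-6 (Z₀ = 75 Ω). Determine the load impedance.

Z_L = Z_0·(1 + Γ)/(1 − Γ) = 75·(0.985 + j0.22)/(1.01 − j0.22)

Z_L ≈ 66.2 + j30.6 Ω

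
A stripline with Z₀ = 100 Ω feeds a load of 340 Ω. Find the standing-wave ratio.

For a purely resistive load, VSWR = R_L/Z_0 or Z_0/R_L (whichever > 1) = 340/100

VSWR ≈ 3.4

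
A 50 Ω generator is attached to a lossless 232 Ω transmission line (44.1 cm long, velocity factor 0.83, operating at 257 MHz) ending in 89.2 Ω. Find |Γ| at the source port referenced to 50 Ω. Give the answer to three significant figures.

λ = v/f = 0.83·c / 257 MHz = 0.969 m
βl = 2π·l/λ = 2π × 0.455 = 164°
tan(βl) = -0.289
Z_in = Z_0·(Z_L + jZ_0·tanβl)/(Z_0 + jZ_L·tanβl) = 95.5 − j56.5 Ω
Γ_s = (Z_in − Z_s)/(Z_in + Z_s) = (45.5 − j56.5)/(145 − j56.5), |Γ_s| = 0.465

|Γ| ≈ 0.465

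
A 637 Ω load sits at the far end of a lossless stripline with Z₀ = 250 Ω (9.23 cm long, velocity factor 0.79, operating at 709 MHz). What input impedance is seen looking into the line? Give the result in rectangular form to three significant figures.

Z_in ≈ 100 + j34.9 Ω

λ = v/f = 0.79·c / 709 MHz = 0.334 m
βl = 2π·l/λ = 2π × 0.276 = 99.4°
tan(βl) = tan(99.4°) = -6.04
Z_in = Z_0·(Z_L + jZ_0·tanβl)/(Z_0 + jZ_L·tanβl)
     = 250·(637 − j1510)/(250 − j3850)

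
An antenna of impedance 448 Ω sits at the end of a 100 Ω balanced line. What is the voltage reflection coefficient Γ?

Γ = 0.635

Γ = (Z_L − Z_0)/(Z_L + Z_0) = (448 − 100)/(448 + 100) = 348/548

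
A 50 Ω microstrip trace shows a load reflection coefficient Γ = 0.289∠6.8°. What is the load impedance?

Z_L ≈ 89.9 + j6.71 Ω

Z_L = Z_0·(1 + Γ)/(1 − Γ) = 50·(1.29 + j0.0342)/(0.713 − j0.0342)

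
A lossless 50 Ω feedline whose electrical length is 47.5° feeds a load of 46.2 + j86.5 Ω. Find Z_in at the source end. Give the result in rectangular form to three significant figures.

Z_in ≈ 56.1 − j95.2 Ω

tan(βl) = tan(47.5°) = 1.09
Z_in = Z_0·(Z_L + jZ_0·tanβl)/(Z_0 + jZ_L·tanβl)
     = 50·(46.2 + j141)/(-44.4 + j50.4)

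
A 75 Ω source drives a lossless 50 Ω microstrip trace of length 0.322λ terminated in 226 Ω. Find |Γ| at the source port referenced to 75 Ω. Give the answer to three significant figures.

βl = 2π × 0.322 = 116°
tan(βl) = -2.06
Z_in = Z_0·(Z_L + jZ_0·tanβl)/(Z_0 + jZ_L·tanβl) = 13.5 + j22.8 Ω
Γ_s = (Z_in − Z_s)/(Z_in + Z_s) = (-61.5 + j22.8)/(88.5 + j22.8), |Γ_s| = 0.717

|Γ| ≈ 0.717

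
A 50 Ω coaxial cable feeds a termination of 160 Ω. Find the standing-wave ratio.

For a purely resistive load, VSWR = R_L/Z_0 or Z_0/R_L (whichever > 1) = 160/50

VSWR ≈ 3.2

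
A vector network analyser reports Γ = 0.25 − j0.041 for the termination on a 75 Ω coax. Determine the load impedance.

Z_L ≈ 124 − j10.9 Ω

Z_L = Z_0·(1 + Γ)/(1 − Γ) = 75·(1.25 − j0.041)/(0.75 + j0.041)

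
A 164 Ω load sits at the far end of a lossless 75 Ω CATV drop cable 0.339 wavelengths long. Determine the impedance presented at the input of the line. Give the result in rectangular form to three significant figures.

βl = 2π × 0.339 = 122°
tan(βl) = tan(122°) = -1.6
Z_in = Z_0·(Z_L + jZ_0·tanβl)/(Z_0 + jZ_L·tanβl)
     = 75·(164 − j120)/(75 − j262)

Z_in ≈ 44.1 + j34.3 Ω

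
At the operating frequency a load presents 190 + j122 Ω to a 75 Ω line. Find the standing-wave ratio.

Γ = (Z_L − Z_0)/(Z_L + Z_0) = (115 + j122)/(265 + j122)
|Γ| = 168/292 = 0.575
VSWR = (1 + |Γ|)/(1 − |Γ|) = 1.57/0.425

VSWR ≈ 3.7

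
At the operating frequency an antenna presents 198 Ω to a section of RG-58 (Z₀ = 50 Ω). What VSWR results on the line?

Γ = (198 − 50)/(198 + 50) = 0.597
VSWR = (1 + 0.597)/(1 − 0.597)

VSWR ≈ 3.96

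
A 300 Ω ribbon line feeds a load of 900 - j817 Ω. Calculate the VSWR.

VSWR ≈ 5.63

Γ = (Z_L − Z_0)/(Z_L + Z_0) = (600 − j817)/(1200 − j817)
|Γ| = 1010/1450 = 0.698
VSWR = (1 + |Γ|)/(1 − |Γ|) = 1.7/0.302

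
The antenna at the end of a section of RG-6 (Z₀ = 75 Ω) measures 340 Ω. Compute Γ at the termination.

Γ = 0.639

Γ = (Z_L − Z_0)/(Z_L + Z_0) = (340 − 75)/(340 + 75) = 265/415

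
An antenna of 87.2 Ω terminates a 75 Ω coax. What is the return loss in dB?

RL ≈ 22.5 dB

Γ = (87.2 − 75)/(87.2 + 75) = 0.0752
RL = −20·log₁₀|Γ| = −20·log₁₀(0.0752)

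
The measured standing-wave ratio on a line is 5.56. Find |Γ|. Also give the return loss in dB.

|Γ| = (S − 1)/(S + 1) = (5.56 − 1)/(5.56 + 1) = 4.56/6.56
RL = −20·log₁₀|Γ| = −20·log₁₀(0.695)

|Γ| ≈ 0.695; return loss ≈ 3.16 dB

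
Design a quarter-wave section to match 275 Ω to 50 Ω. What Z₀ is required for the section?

Z_qwt = √(Z_0·R_L) = √(50 × 275) = √13750

Z_qwt ≈ 117 Ω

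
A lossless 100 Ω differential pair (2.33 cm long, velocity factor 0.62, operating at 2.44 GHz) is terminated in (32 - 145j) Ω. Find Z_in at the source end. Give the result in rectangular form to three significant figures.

λ = v/f = 0.62·c / 2.44 GHz = 0.0762 m
βl = 2π·l/λ = 2π × 0.306 = 110°
tan(βl) = tan(110°) = -2.74
Z_in = Z_0·(Z_L + jZ_0·tanβl)/(Z_0 + jZ_L·tanβl)
     = 100·(32 − j419)/(-298 − j87.7)

Z_in ≈ 28.3 + j133 Ω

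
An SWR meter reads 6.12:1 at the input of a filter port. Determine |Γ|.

|Γ| = (S − 1)/(S + 1) = (6.12 − 1)/(6.12 + 1) = 5.12/7.12

|Γ| ≈ 0.719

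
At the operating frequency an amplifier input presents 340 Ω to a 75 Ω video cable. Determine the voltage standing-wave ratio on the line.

VSWR ≈ 4.53

Γ = (340 − 75)/(340 + 75) = 0.639
VSWR = (1 + 0.639)/(1 − 0.639)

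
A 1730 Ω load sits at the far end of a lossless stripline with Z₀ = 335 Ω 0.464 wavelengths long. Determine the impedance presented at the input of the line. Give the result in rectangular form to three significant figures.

βl = 2π × 0.464 = 167°
tan(βl) = tan(167°) = -0.23
Z_in = Z_0·(Z_L + jZ_0·tanβl)/(Z_0 + jZ_L·tanβl)
     = 335·(1730 − j77.1)/(335 − j398)

Z_in ≈ 755 + j820 Ω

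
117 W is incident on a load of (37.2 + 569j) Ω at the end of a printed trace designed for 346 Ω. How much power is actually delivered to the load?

|Γ| = |(-308.8 + j569)/(383.2 + j569)| = 0.944
|Γ|² = 0.891
P_refl = |Γ|²·P_inc = 104 W, P_del = (1 − |Γ|²)·P_inc = 12.8 W

P_delivered ≈ 12.8 W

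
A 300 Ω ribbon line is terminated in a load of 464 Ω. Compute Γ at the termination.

Γ = (Z_L − Z_0)/(Z_L + Z_0) = (464 − 300)/(464 + 300) = 164/764

Γ = 0.215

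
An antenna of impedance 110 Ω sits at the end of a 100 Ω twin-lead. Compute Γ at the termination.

Γ = 0.0476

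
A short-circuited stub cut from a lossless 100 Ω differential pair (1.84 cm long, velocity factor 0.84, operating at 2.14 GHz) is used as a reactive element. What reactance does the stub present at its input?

λ = v/f = 0.84·c / 2.14 GHz = 0.118 m
βl = 2π·l/λ = 2π × 0.156 = 56.3°
tan(βl) = 1.5
For a short-circuited stub, Z_in = jZ_0·tan(βl)

X_in ≈ 150 Ω (inductive)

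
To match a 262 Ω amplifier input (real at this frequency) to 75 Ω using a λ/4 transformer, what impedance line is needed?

Z_qwt ≈ 140 Ω

Z_qwt = √(Z_0·R_L) = √(75 × 262) = √19650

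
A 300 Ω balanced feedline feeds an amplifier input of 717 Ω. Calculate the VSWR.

Γ = (717 − 300)/(717 + 300) = 0.41
VSWR = (1 + 0.41)/(1 − 0.41)

VSWR ≈ 2.39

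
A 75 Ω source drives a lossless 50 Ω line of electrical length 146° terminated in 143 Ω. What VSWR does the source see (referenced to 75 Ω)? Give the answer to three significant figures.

tan(βl) = -0.675
Z_in = Z_0·(Z_L + jZ_0·tanβl)/(Z_0 + jZ_L·tanβl) = 44.1 + j51.3 Ω
Γ_s = (Z_in − Z_s)/(Z_in + Z_s) = (-30.9 + j51.3)/(119 + j51.3), |Γ_s| = 0.462
VSWR = (1 + |Γ_s|)/(1 − |Γ_s|)

VSWR ≈ 2.72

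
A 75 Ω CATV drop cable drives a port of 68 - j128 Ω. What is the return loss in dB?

Γ = (-7 − j128)/(143 − j128), |Γ| = 0.668
RL = −20·log₁₀|Γ| = −20·log₁₀(0.668)

RL ≈ 3.51 dB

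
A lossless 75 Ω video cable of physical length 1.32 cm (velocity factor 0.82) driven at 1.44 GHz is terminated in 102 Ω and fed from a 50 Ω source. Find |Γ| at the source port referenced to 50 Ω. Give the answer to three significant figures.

λ = v/f = 0.82·c / 1.44 GHz = 0.171 m
βl = 2π·l/λ = 2π × 0.0773 = 27.8°
tan(βl) = 0.528
Z_in = Z_0·(Z_L + jZ_0·tanβl)/(Z_0 + jZ_L·tanβl) = 86.1 − j22.2 Ω
Γ_s = (Z_in − Z_s)/(Z_in + Z_s) = (36.1 − j22.2)/(136 − j22.2), |Γ_s| = 0.307

|Γ| ≈ 0.307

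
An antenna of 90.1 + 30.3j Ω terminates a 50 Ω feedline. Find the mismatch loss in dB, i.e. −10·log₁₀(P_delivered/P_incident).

Γ = (40.1 + j30.3)/(140.1 + j30.3), |Γ| = 0.351
|Γ|² = 0.123, so P_del/P_inc = 1 − |Γ|² = 0.877
ML = −10·log₁₀(1 − |Γ|²)

mismatch loss ≈ 0.57 dB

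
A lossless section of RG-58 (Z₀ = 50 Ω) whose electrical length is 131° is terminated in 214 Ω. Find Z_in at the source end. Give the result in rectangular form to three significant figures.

Z_in ≈ 19.7 + j39.5 Ω

tan(βl) = tan(131°) = -1.15
Z_in = Z_0·(Z_L + jZ_0·tanβl)/(Z_0 + jZ_L·tanβl)
     = 50·(214 − j57.5)/(50 − j246)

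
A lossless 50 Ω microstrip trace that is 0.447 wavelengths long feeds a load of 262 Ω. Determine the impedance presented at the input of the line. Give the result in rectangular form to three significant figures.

Z_in ≈ 68.5 + j107 Ω

βl = 2π × 0.447 = 161°
tan(βl) = tan(161°) = -0.346
Z_in = Z_0·(Z_L + jZ_0·tanβl)/(Z_0 + jZ_L·tanβl)
     = 50·(262 − j17.3)/(50 − j90.6)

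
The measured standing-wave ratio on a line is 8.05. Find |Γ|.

|Γ| ≈ 0.779

|Γ| = (S − 1)/(S + 1) = (8.05 − 1)/(8.05 + 1) = 7.05/9.05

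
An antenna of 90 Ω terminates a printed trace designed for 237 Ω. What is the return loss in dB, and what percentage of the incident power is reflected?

RL ≈ 6.94 dB; 20.2% of incident power reflected

Γ = (90 − 237)/(90 + 237) = -0.45
RL = −20·log₁₀(0.45) = 6.94 dB
P_refl/P_inc = |Γ|² = 0.202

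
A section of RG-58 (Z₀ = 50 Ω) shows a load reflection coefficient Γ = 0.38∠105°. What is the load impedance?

Z_L = Z_0·(1 + Γ)/(1 − Γ) = 50·(0.902 + j0.367)/(1.1 − j0.367)

Z_L ≈ 31.9 + j27.4 Ω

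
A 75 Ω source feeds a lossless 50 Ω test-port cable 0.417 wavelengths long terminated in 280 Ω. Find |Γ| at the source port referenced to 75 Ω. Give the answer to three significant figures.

βl = 2π × 0.417 = 150°
tan(βl) = -0.575
Z_in = Z_0·(Z_L + jZ_0·tanβl)/(Z_0 + jZ_L·tanβl) = 32.8 + j76.8 Ω
Γ_s = (Z_in − Z_s)/(Z_in + Z_s) = (-42.2 + j76.8)/(108 + j76.8), |Γ_s| = 0.662

|Γ| ≈ 0.662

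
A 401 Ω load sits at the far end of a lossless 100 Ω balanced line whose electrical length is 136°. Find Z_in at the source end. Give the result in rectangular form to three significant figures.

Z_in ≈ 48.4 + j91 Ω

tan(βl) = tan(136°) = -0.966
Z_in = Z_0·(Z_L + jZ_0·tanβl)/(Z_0 + jZ_L·tanβl)
     = 100·(401 − j96.6)/(100 − j387)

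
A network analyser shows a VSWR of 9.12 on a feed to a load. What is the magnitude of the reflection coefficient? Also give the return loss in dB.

|Γ| = (S − 1)/(S + 1) = (9.12 − 1)/(9.12 + 1) = 8.12/10.1
RL = −20·log₁₀|Γ| = −20·log₁₀(0.802)

|Γ| ≈ 0.802; return loss ≈ 1.91 dB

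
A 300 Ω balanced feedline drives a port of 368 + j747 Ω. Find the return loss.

Γ = (68 + j747)/(668 + j747), |Γ| = 0.749
RL = −20·log₁₀|Γ| = −20·log₁₀(0.749)

RL ≈ 2.52 dB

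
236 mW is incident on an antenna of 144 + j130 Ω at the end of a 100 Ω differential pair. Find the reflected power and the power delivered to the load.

|Γ| = |(44 + j130)/(244 + j130)| = 0.496
|Γ|² = 0.246
P_refl = |Γ|²·P_inc = 58.2 mW, P_del = (1 − |Γ|²)·P_inc = 178 mW

P_reflected ≈ 58.2 mW; P_delivered ≈ 178 mW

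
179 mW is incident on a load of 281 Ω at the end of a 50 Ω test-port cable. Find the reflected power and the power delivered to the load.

Γ = (281 − 50)/(281 + 50) = 0.698
|Γ|² = 0.487
P_refl = |Γ|²·P_inc = 87.2 mW, P_del = (1 − |Γ|²)·P_inc = 91.8 mW

P_reflected ≈ 87.2 mW; P_delivered ≈ 91.8 mW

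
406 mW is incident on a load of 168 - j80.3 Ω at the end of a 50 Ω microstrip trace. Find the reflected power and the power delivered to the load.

|Γ| = |(118 − j80.3)/(218 − j80.3)| = 0.614
|Γ|² = 0.377
P_refl = |Γ|²·P_inc = 153 mW, P_del = (1 − |Γ|²)·P_inc = 253 mW

P_reflected ≈ 153 mW; P_delivered ≈ 253 mW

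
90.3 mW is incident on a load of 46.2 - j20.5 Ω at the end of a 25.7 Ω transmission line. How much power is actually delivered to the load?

P_delivered ≈ 76.7 mW

|Γ| = |(20.5 − j20.5)/(71.9 − j20.5)| = 0.388
|Γ|² = 0.15
P_refl = |Γ|²·P_inc = 13.6 mW, P_del = (1 − |Γ|²)·P_inc = 76.7 mW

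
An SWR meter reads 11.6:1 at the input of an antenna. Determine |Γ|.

|Γ| ≈ 0.841

|Γ| = (S − 1)/(S + 1) = (11.6 − 1)/(11.6 + 1) = 10.6/12.6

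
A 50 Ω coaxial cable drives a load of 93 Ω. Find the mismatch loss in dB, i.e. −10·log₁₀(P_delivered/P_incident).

Γ = (93 − 50)/(93 + 50) = 0.301
|Γ|² = 0.0904, so P_del/P_inc = 1 − |Γ|² = 0.91
ML = −10·log₁₀(1 − |Γ|²)

mismatch loss ≈ 0.412 dB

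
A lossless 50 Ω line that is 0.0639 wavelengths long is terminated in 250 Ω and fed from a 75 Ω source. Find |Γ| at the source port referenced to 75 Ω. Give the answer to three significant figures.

βl = 2π × 0.0639 = 23°
tan(βl) = 0.425
Z_in = Z_0·(Z_L + jZ_0·tanβl)/(Z_0 + jZ_L·tanβl) = 53.6 − j92.5 Ω
Γ_s = (Z_in − Z_s)/(Z_in + Z_s) = (-21.4 − j92.5)/(129 − j92.5), |Γ_s| = 0.6

|Γ| ≈ 0.6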